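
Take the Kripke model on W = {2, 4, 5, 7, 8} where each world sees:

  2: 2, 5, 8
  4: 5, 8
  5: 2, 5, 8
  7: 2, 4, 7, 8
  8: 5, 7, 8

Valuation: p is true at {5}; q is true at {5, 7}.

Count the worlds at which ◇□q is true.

2: successors {2, 5, 8}; □q there: 2:F, 5:F, 8:F. ✗
4: successors {5, 8}; □q there: 5:F, 8:F. ✗
5: successors {2, 5, 8}; □q there: 2:F, 5:F, 8:F. ✗
7: successors {2, 4, 7, 8}; □q there: 2:F, 4:F, 7:F, 8:F. ✗
8: successors {5, 7, 8}; □q there: 5:F, 7:F, 8:F. ✗
Satisfying worlds: ∅.

0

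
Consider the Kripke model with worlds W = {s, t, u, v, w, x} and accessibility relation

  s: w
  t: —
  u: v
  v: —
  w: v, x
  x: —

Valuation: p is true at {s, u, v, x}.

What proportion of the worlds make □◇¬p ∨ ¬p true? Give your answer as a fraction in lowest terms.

s: □◇¬p is F, ¬p is F. ✗
t: □◇¬p is T, ¬p is T. ✓
u: □◇¬p is F, ¬p is F. ✗
v: □◇¬p is T, ¬p is F. ✓
w: □◇¬p is F, ¬p is T. ✓
x: □◇¬p is T, ¬p is F. ✓
That's 4 of 6 worlds, so 4/6 = 2/3.

2/3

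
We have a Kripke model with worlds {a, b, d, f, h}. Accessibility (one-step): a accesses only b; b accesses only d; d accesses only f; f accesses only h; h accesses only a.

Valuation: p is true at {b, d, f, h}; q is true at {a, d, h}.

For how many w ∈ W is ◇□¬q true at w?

a: successors {b}; □¬q there: b:F. ✗
b: successors {d}; □¬q there: d:T. ✓
d: successors {f}; □¬q there: f:F. ✗
f: successors {h}; □¬q there: h:F. ✗
h: successors {a}; □¬q there: a:T. ✓
Satisfying worlds: {b, h}.

2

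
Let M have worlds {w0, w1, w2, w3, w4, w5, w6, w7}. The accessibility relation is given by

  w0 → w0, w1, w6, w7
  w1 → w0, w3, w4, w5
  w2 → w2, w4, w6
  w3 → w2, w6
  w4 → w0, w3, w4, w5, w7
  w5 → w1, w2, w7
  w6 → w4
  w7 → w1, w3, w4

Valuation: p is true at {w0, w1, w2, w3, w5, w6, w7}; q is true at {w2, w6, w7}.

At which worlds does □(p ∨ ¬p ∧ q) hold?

{w0, w3, w5}

w0: successors {w0, w1, w6, w7}; p ∨ ¬p ∧ q there: w0:T, w1:T, w6:T, w7:T. ✓
w1: successors {w0, w3, w4, w5}; p ∨ ¬p ∧ q there: w0:T, w3:T, w4:F, w5:T. ✗
w2: successors {w2, w4, w6}; p ∨ ¬p ∧ q there: w2:T, w4:F, w6:T. ✗
w3: successors {w2, w6}; p ∨ ¬p ∧ q there: w2:T, w6:T. ✓
w4: successors {w0, w3, w4, w5, w7}; p ∨ ¬p ∧ q there: w0:T, w3:T, w4:F, w5:T, w7:T. ✗
w5: successors {w1, w2, w7}; p ∨ ¬p ∧ q there: w1:T, w2:T, w7:T. ✓
w6: successors {w4}; p ∨ ¬p ∧ q there: w4:F. ✗
w7: successors {w1, w3, w4}; p ∨ ¬p ∧ q there: w1:T, w3:T, w4:F. ✗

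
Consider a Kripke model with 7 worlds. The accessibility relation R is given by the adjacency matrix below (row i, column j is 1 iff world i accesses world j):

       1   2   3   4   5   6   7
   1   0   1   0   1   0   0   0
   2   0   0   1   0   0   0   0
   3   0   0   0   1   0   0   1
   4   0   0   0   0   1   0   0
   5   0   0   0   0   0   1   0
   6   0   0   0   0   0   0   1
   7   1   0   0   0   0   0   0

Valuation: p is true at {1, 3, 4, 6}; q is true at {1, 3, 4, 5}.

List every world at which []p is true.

1: successors {2, 4}; p there: 2:F, 4:T. ✗
2: successors {3}; p there: 3:T. ✓
3: successors {4, 7}; p there: 4:T, 7:F. ✗
4: successors {5}; p there: 5:F. ✗
5: successors {6}; p there: 6:T. ✓
6: successors {7}; p there: 7:F. ✗
7: successors {1}; p there: 1:T. ✓

{2, 5, 7}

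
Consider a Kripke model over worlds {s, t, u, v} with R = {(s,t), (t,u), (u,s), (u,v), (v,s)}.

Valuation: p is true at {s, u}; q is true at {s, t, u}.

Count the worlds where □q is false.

s: successors {t}; q there: t:T. ✓
t: successors {u}; q there: u:T. ✓
u: successors {s, v}; q there: s:T, v:F. ✗
v: successors {s}; q there: s:T. ✓
Satisfying worlds: {s, t, v}.
So □q fails at the other 1 world.

1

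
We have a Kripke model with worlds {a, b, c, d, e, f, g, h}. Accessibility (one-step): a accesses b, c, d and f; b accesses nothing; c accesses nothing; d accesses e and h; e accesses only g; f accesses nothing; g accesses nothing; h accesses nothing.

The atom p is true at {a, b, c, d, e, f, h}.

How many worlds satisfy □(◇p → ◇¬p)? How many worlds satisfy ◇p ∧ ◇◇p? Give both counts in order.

7 and 1

For □(◇p → ◇¬p):
a: successors {b, c, d, f}; ◇p → ◇¬p there: b:T, c:T, d:F, f:T. ✗
b: no successors, so □(◇p → ◇¬p) holds vacuously. ✓
c: no successors, so □(◇p → ◇¬p) holds vacuously. ✓
d: successors {e, h}; ◇p → ◇¬p there: e:T, h:T. ✓
e: successors {g}; ◇p → ◇¬p there: g:T. ✓
f: no successors, so □(◇p → ◇¬p) holds vacuously. ✓
g: no successors, so □(◇p → ◇¬p) holds vacuously. ✓
h: no successors, so □(◇p → ◇¬p) holds vacuously. ✓
— 7 worlds.
For ◇p ∧ ◇◇p:
a: ◇p is T, ◇◇p is T. ✓
b: ◇p is F, ◇◇p is F. ✗
c: ◇p is F, ◇◇p is F. ✗
d: ◇p is T, ◇◇p is F. ✗
e: ◇p is F, ◇◇p is F. ✗
f: ◇p is F, ◇◇p is F. ✗
g: ◇p is F, ◇◇p is F. ✗
h: ◇p is F, ◇◇p is F. ✗
— 1 world.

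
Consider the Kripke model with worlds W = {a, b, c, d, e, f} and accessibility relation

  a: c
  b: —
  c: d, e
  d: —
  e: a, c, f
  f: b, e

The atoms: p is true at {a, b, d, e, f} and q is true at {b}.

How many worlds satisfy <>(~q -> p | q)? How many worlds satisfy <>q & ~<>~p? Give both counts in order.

For <>(~q -> p | q):
a: successors {c}; ~q -> p | q there: c:F. ✗
b: no successors, so <>(~q -> p | q) fails. ✗
c: successors {d, e}; ~q -> p | q there: d:T, e:T. ✓
d: no successors, so <>(~q -> p | q) fails. ✗
e: successors {a, c, f}; ~q -> p | q there: a:T, c:F, f:T. ✓
f: successors {b, e}; ~q -> p | q there: b:T, e:T. ✓
— 3 worlds.
For <>q & ~<>~p:
a: <>q is F, ~<>~p is F. ✗
b: <>q is F, ~<>~p is T. ✗
c: <>q is F, ~<>~p is T. ✗
d: <>q is F, ~<>~p is T. ✗
e: <>q is F, ~<>~p is F. ✗
f: <>q is T, ~<>~p is T. ✓
— 1 world.

3 and 1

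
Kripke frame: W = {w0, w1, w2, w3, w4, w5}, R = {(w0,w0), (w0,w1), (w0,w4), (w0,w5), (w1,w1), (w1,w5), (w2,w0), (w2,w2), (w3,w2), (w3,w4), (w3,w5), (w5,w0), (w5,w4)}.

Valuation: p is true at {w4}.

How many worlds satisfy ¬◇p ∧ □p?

w0: ¬◇p is F, □p is F. ✗
w1: ¬◇p is T, □p is F. ✗
w2: ¬◇p is T, □p is F. ✗
w3: ¬◇p is F, □p is F. ✗
w4: ¬◇p is T, □p is T. ✓
w5: ¬◇p is F, □p is F. ✗
Satisfying worlds: {w4}.

1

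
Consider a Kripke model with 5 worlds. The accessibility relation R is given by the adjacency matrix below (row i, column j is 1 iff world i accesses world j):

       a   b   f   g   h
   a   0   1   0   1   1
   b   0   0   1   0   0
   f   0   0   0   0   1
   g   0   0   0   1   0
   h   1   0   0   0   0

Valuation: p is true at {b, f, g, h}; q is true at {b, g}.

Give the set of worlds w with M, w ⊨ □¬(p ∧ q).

a: successors {b, g, h}; ¬(p ∧ q) there: b:F, g:F, h:T. ✗
b: successors {f}; ¬(p ∧ q) there: f:T. ✓
f: successors {h}; ¬(p ∧ q) there: h:T. ✓
g: successors {g}; ¬(p ∧ q) there: g:F. ✗
h: successors {a}; ¬(p ∧ q) there: a:T. ✓

{b, f, h}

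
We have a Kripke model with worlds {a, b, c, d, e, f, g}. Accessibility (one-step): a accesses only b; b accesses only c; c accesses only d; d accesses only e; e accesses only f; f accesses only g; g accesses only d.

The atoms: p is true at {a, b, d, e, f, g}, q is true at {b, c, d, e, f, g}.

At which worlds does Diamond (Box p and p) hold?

a: successors {b}; Box p and p there: b:F. ✗
b: successors {c}; Box p and p there: c:F. ✗
c: successors {d}; Box p and p there: d:T. ✓
d: successors {e}; Box p and p there: e:T. ✓
e: successors {f}; Box p and p there: f:T. ✓
f: successors {g}; Box p and p there: g:T. ✓
g: successors {d}; Box p and p there: d:T. ✓

{c, d, e, f, g}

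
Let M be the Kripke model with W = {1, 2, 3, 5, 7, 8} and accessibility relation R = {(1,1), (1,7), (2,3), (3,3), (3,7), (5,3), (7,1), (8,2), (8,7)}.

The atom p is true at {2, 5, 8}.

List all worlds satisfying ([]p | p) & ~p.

1: []p | p is F, ~p is T. ✗
2: []p | p is T, ~p is F. ✗
3: []p | p is F, ~p is T. ✗
5: []p | p is T, ~p is F. ✗
7: []p | p is F, ~p is T. ✗
8: []p | p is T, ~p is F. ✗

∅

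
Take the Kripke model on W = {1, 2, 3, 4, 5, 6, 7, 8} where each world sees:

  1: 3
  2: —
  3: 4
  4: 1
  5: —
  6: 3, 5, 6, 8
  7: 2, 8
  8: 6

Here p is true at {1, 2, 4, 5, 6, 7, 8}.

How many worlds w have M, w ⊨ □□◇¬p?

4

1: successors {3}; □◇¬p there: 3:F. ✗
2: no successors, so □□◇¬p holds vacuously. ✓
3: successors {4}; □◇¬p there: 4:T. ✓
4: successors {1}; □◇¬p there: 1:F. ✗
5: no successors, so □□◇¬p holds vacuously. ✓
6: successors {3, 5, 6, 8}; □◇¬p there: 3:F, 5:T, 6:F, 8:T. ✗
7: successors {2, 8}; □◇¬p there: 2:T, 8:T. ✓
8: successors {6}; □◇¬p there: 6:F. ✗
Satisfying worlds: {2, 3, 5, 7}.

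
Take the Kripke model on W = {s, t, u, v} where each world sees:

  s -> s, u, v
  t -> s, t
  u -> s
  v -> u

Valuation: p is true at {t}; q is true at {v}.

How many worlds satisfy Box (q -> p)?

s: successors {s, u, v}; q -> p there: s:T, u:T, v:F. ✗
t: successors {s, t}; q -> p there: s:T, t:T. ✓
u: successors {s}; q -> p there: s:T. ✓
v: successors {u}; q -> p there: u:T. ✓
Satisfying worlds: {t, u, v}.

3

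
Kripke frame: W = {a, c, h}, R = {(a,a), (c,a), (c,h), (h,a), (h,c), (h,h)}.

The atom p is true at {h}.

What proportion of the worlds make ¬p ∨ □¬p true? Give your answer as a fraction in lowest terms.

a: ¬p is T, □¬p is T. ✓
c: ¬p is T, □¬p is F. ✓
h: ¬p is F, □¬p is F. ✗
That's 2 of 3 worlds, so 2/3.

2/3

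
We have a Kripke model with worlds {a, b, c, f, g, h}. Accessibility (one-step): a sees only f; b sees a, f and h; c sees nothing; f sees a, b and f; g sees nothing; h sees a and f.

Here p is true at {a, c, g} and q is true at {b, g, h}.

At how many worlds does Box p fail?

a: successors {f}; p there: f:F. ✗
b: successors {a, f, h}; p there: a:T, f:F, h:F. ✗
c: no successors, so Box p holds vacuously. ✓
f: successors {a, b, f}; p there: a:T, b:F, f:F. ✗
g: no successors, so Box p holds vacuously. ✓
h: successors {a, f}; p there: a:T, f:F. ✗
Satisfying worlds: {c, g}.
So Box p fails at the other 4 worlds.

4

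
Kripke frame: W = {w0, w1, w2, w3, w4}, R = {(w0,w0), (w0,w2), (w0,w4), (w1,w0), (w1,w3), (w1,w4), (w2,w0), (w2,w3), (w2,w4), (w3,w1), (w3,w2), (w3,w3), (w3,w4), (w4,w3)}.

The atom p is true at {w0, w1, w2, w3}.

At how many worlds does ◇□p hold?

w0: successors {w0, w2, w4}; □p there: w0:F, w2:F, w4:T. ✓
w1: successors {w0, w3, w4}; □p there: w0:F, w3:F, w4:T. ✓
w2: successors {w0, w3, w4}; □p there: w0:F, w3:F, w4:T. ✓
w3: successors {w1, w2, w3, w4}; □p there: w1:F, w2:F, w3:F, w4:T. ✓
w4: successors {w3}; □p there: w3:F. ✗
Satisfying worlds: {w0, w1, w2, w3}.

4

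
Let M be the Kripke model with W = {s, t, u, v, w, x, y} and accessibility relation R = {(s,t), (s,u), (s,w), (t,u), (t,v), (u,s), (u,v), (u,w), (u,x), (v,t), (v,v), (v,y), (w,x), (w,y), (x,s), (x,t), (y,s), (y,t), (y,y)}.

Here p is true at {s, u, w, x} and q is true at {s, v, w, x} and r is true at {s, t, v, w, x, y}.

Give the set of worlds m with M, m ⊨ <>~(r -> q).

s: successors {t, u, w}; ~(r -> q) there: t:T, u:F, w:F. ✓
t: successors {u, v}; ~(r -> q) there: u:F, v:F. ✗
u: successors {s, v, w, x}; ~(r -> q) there: s:F, v:F, w:F, x:F. ✗
v: successors {t, v, y}; ~(r -> q) there: t:T, v:F, y:T. ✓
w: successors {x, y}; ~(r -> q) there: x:F, y:T. ✓
x: successors {s, t}; ~(r -> q) there: s:F, t:T. ✓
y: successors {s, t, y}; ~(r -> q) there: s:F, t:T, y:T. ✓

{s, v, w, x, y}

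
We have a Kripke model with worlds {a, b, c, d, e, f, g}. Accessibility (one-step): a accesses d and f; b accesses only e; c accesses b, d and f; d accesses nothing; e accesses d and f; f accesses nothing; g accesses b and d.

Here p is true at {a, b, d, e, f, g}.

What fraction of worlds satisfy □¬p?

2/7

a: successors {d, f}; ¬p there: d:F, f:F. ✗
b: successors {e}; ¬p there: e:F. ✗
c: successors {b, d, f}; ¬p there: b:F, d:F, f:F. ✗
d: no successors, so □¬p holds vacuously. ✓
e: successors {d, f}; ¬p there: d:F, f:F. ✗
f: no successors, so □¬p holds vacuously. ✓
g: successors {b, d}; ¬p there: b:F, d:F. ✗
That's 2 of 7 worlds, so 2/7.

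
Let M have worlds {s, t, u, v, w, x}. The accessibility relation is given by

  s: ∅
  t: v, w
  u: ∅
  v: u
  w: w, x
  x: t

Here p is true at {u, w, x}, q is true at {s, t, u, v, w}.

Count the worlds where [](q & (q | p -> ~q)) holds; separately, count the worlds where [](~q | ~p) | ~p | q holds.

For [](q & (q | p -> ~q)):
s: no successors, so [](q & (q | p -> ~q)) holds vacuously. ✓
t: successors {v, w}; q & (q | p -> ~q) there: v:F, w:F. ✗
u: no successors, so [](q & (q | p -> ~q)) holds vacuously. ✓
v: successors {u}; q & (q | p -> ~q) there: u:F. ✗
w: successors {w, x}; q & (q | p -> ~q) there: w:F, x:F. ✗
x: successors {t}; q & (q | p -> ~q) there: t:F. ✗
— 2 worlds.
For [](~q | ~p) | ~p | q:
s: [](~q | ~p) is T, ~p | q is T. ✓
t: [](~q | ~p) is F, ~p | q is T. ✓
u: [](~q | ~p) is T, ~p | q is T. ✓
v: [](~q | ~p) is F, ~p | q is T. ✓
w: [](~q | ~p) is F, ~p | q is T. ✓
x: [](~q | ~p) is T, ~p | q is F. ✓
— 6 worlds.

2 and 6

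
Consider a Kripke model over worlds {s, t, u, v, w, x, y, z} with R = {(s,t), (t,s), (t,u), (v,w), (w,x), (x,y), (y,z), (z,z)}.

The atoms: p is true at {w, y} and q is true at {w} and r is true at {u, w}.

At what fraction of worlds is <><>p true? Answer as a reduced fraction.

s: successors {t}; <>p there: t:F. ✗
t: successors {s, u}; <>p there: s:F, u:F. ✗
u: no successors, so <><>p fails. ✗
v: successors {w}; <>p there: w:F. ✗
w: successors {x}; <>p there: x:T. ✓
x: successors {y}; <>p there: y:F. ✗
y: successors {z}; <>p there: z:F. ✗
z: successors {z}; <>p there: z:F. ✗
That's 1 of 8 worlds, so 1/8.

1/8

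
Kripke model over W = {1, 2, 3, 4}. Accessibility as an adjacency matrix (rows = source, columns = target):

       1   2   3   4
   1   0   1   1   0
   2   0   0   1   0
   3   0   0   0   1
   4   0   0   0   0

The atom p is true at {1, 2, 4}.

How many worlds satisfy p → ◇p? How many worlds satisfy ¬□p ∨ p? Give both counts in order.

For p → ◇p:
1: p is T, ◇p is T. ✓
2: p is T, ◇p is F. ✗
3: p is F, ◇p is T. ✓
4: p is T, ◇p is F. ✗
— 2 worlds.
For ¬□p ∨ p:
1: ¬□p is T, p is T. ✓
2: ¬□p is T, p is T. ✓
3: ¬□p is F, p is F. ✗
4: ¬□p is F, p is T. ✓
— 3 worlds.

2 and 3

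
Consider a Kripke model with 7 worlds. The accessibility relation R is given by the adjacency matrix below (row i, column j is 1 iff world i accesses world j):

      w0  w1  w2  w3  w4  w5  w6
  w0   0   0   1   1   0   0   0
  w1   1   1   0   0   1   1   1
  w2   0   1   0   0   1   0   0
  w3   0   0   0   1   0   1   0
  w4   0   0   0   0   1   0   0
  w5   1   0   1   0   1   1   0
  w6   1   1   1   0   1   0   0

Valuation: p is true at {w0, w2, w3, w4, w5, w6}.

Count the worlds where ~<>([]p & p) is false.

w0: <>([]p & p) is T. ✗
w1: <>([]p & p) is T. ✗
w2: <>([]p & p) is T. ✗
w3: <>([]p & p) is T. ✗
w4: <>([]p & p) is T. ✗
w5: <>([]p & p) is T. ✗
w6: <>([]p & p) is T. ✗
Satisfying worlds: ∅.
So ~<>([]p & p) fails at the other 7 worlds.

7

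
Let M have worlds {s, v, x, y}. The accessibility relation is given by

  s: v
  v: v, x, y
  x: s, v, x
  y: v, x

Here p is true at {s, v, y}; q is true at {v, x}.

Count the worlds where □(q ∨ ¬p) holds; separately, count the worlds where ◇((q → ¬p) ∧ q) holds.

For □(q ∨ ¬p):
s: successors {v}; q ∨ ¬p there: v:T. ✓
v: successors {v, x, y}; q ∨ ¬p there: v:T, x:T, y:F. ✗
x: successors {s, v, x}; q ∨ ¬p there: s:F, v:T, x:T. ✗
y: successors {v, x}; q ∨ ¬p there: v:T, x:T. ✓
— 2 worlds.
For ◇((q → ¬p) ∧ q):
s: successors {v}; (q → ¬p) ∧ q there: v:F. ✗
v: successors {v, x, y}; (q → ¬p) ∧ q there: v:F, x:T, y:F. ✓
x: successors {s, v, x}; (q → ¬p) ∧ q there: s:F, v:F, x:T. ✓
y: successors {v, x}; (q → ¬p) ∧ q there: v:F, x:T. ✓
— 3 worlds.

2 and 3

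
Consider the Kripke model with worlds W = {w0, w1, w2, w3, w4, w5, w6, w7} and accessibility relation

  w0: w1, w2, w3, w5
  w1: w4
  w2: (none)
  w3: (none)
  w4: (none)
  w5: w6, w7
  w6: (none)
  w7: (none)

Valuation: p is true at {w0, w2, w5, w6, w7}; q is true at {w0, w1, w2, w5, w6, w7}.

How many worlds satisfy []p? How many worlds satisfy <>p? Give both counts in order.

For []p:
w0: successors {w1, w2, w3, w5}; p there: w1:F, w2:T, w3:F, w5:T. ✗
w1: successors {w4}; p there: w4:F. ✗
w2: no successors, so []p holds vacuously. ✓
w3: no successors, so []p holds vacuously. ✓
w4: no successors, so []p holds vacuously. ✓
w5: successors {w6, w7}; p there: w6:T, w7:T. ✓
w6: no successors, so []p holds vacuously. ✓
w7: no successors, so []p holds vacuously. ✓
— 6 worlds.
For <>p:
w0: successors {w1, w2, w3, w5}; p there: w1:F, w2:T, w3:F, w5:T. ✓
w1: successors {w4}; p there: w4:F. ✗
w2: no successors, so <>p fails. ✗
w3: no successors, so <>p fails. ✗
w4: no successors, so <>p fails. ✗
w5: successors {w6, w7}; p there: w6:T, w7:T. ✓
w6: no successors, so <>p fails. ✗
w7: no successors, so <>p fails. ✗
— 2 worlds.

6 and 2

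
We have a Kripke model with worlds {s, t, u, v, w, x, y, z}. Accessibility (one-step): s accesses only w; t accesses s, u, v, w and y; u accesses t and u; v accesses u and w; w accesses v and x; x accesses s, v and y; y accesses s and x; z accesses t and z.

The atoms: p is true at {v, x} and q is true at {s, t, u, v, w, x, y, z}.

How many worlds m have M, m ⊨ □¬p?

4

s: successors {w}; ¬p there: w:T. ✓
t: successors {s, u, v, w, y}; ¬p there: s:T, u:T, v:F, w:T, y:T. ✗
u: successors {t, u}; ¬p there: t:T, u:T. ✓
v: successors {u, w}; ¬p there: u:T, w:T. ✓
w: successors {v, x}; ¬p there: v:F, x:F. ✗
x: successors {s, v, y}; ¬p there: s:T, v:F, y:T. ✗
y: successors {s, x}; ¬p there: s:T, x:F. ✗
z: successors {t, z}; ¬p there: t:T, z:T. ✓
Satisfying worlds: {s, u, v, z}.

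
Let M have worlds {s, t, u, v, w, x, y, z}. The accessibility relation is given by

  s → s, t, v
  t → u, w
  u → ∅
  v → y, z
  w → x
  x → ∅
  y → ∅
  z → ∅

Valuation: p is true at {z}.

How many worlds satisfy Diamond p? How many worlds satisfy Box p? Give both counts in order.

1 and 4

For Diamond p:
s: successors {s, t, v}; p there: s:F, t:F, v:F. ✗
t: successors {u, w}; p there: u:F, w:F. ✗
u: no successors, so Diamond p fails. ✗
v: successors {y, z}; p there: y:F, z:T. ✓
w: successors {x}; p there: x:F. ✗
x: no successors, so Diamond p fails. ✗
y: no successors, so Diamond p fails. ✗
z: no successors, so Diamond p fails. ✗
— 1 world.
For Box p:
s: successors {s, t, v}; p there: s:F, t:F, v:F. ✗
t: successors {u, w}; p there: u:F, w:F. ✗
u: no successors, so Box p holds vacuously. ✓
v: successors {y, z}; p there: y:F, z:T. ✗
w: successors {x}; p there: x:F. ✗
x: no successors, so Box p holds vacuously. ✓
y: no successors, so Box p holds vacuously. ✓
z: no successors, so Box p holds vacuously. ✓
— 4 worlds.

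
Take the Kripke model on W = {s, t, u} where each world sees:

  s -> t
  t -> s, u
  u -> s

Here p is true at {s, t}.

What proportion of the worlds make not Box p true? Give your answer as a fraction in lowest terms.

s: Box p is T. ✗
t: Box p is F. ✓
u: Box p is T. ✗
That's 1 of 3 worlds, so 1/3.

1/3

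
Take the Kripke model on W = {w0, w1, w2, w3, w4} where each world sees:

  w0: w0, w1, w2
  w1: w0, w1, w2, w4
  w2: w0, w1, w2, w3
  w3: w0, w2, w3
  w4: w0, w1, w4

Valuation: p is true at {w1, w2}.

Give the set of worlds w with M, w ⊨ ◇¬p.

{w0, w1, w2, w3, w4}

w0: successors {w0, w1, w2}; ¬p there: w0:T, w1:F, w2:F. ✓
w1: successors {w0, w1, w2, w4}; ¬p there: w0:T, w1:F, w2:F, w4:T. ✓
w2: successors {w0, w1, w2, w3}; ¬p there: w0:T, w1:F, w2:F, w3:T. ✓
w3: successors {w0, w2, w3}; ¬p there: w0:T, w2:F, w3:T. ✓
w4: successors {w0, w1, w4}; ¬p there: w0:T, w1:F, w4:T. ✓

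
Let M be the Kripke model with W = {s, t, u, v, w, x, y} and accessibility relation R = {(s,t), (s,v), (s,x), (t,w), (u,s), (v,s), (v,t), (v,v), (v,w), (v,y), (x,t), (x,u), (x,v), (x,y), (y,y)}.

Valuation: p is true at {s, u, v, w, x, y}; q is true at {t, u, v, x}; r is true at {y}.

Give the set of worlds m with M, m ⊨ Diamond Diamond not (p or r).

{s, u, v, x}

s: successors {t, v, x}; Diamond not (p or r) there: t:F, v:T, x:T. ✓
t: successors {w}; Diamond not (p or r) there: w:F. ✗
u: successors {s}; Diamond not (p or r) there: s:T. ✓
v: successors {s, t, v, w, y}; Diamond not (p or r) there: s:T, t:F, v:T, w:F, y:F. ✓
w: no successors, so Diamond Diamond not (p or r) fails. ✗
x: successors {t, u, v, y}; Diamond not (p or r) there: t:F, u:F, v:T, y:F. ✓
y: successors {y}; Diamond not (p or r) there: y:F. ✗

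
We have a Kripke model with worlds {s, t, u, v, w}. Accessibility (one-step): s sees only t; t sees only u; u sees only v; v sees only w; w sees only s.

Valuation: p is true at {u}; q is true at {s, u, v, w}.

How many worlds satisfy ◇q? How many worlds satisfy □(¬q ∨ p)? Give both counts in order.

4 and 2

For ◇q:
s: successors {t}; q there: t:F. ✗
t: successors {u}; q there: u:T. ✓
u: successors {v}; q there: v:T. ✓
v: successors {w}; q there: w:T. ✓
w: successors {s}; q there: s:T. ✓
— 4 worlds.
For □(¬q ∨ p):
s: successors {t}; ¬q ∨ p there: t:T. ✓
t: successors {u}; ¬q ∨ p there: u:T. ✓
u: successors {v}; ¬q ∨ p there: v:F. ✗
v: successors {w}; ¬q ∨ p there: w:F. ✗
w: successors {s}; ¬q ∨ p there: s:F. ✗
— 2 worlds.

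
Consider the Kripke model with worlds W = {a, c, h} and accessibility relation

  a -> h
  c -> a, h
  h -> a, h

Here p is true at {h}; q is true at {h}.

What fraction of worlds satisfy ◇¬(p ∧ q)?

2/3

a: successors {h}; ¬(p ∧ q) there: h:F. ✗
c: successors {a, h}; ¬(p ∧ q) there: a:T, h:F. ✓
h: successors {a, h}; ¬(p ∧ q) there: a:T, h:F. ✓
That's 2 of 3 worlds, so 2/3.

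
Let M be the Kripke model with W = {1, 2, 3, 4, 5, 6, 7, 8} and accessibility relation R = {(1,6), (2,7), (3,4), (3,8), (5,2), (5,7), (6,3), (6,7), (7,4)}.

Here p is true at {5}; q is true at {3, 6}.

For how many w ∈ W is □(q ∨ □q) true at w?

5

1: successors {6}; q ∨ □q there: 6:T. ✓
2: successors {7}; q ∨ □q there: 7:F. ✗
3: successors {4, 8}; q ∨ □q there: 4:T, 8:T. ✓
4: no successors, so □(q ∨ □q) holds vacuously. ✓
5: successors {2, 7}; q ∨ □q there: 2:F, 7:F. ✗
6: successors {3, 7}; q ∨ □q there: 3:T, 7:F. ✗
7: successors {4}; q ∨ □q there: 4:T. ✓
8: no successors, so □(q ∨ □q) holds vacuously. ✓
Satisfying worlds: {1, 3, 4, 7, 8}.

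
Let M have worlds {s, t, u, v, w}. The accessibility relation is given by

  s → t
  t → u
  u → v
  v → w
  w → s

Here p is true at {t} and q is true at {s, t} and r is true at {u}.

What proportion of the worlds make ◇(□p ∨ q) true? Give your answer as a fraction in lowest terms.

s: successors {t}; □p ∨ q there: t:T. ✓
t: successors {u}; □p ∨ q there: u:F. ✗
u: successors {v}; □p ∨ q there: v:F. ✗
v: successors {w}; □p ∨ q there: w:F. ✗
w: successors {s}; □p ∨ q there: s:T. ✓
That's 2 of 5 worlds, so 2/5.

2/5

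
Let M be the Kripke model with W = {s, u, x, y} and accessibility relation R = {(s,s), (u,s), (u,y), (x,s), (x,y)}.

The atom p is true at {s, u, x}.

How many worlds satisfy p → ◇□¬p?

3

s: p is T, ◇□¬p is F. ✗
u: p is T, ◇□¬p is T. ✓
x: p is T, ◇□¬p is T. ✓
y: p is F, ◇□¬p is F. ✓
Satisfying worlds: {u, x, y}.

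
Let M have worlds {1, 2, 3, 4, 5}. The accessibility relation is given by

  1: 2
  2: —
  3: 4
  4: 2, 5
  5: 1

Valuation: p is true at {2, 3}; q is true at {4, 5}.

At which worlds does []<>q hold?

{2, 3}

1: successors {2}; <>q there: 2:F. ✗
2: no successors, so []<>q holds vacuously. ✓
3: successors {4}; <>q there: 4:T. ✓
4: successors {2, 5}; <>q there: 2:F, 5:F. ✗
5: successors {1}; <>q there: 1:F. ✗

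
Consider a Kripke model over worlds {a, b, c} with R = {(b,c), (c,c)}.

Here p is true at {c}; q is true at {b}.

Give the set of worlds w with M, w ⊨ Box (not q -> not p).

a: no successors, so Box (not q -> not p) holds vacuously. ✓
b: successors {c}; not q -> not p there: c:F. ✗
c: successors {c}; not q -> not p there: c:F. ✗

{a}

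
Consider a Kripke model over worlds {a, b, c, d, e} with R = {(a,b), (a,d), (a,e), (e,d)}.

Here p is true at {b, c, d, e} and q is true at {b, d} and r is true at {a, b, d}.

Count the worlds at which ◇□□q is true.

2

a: successors {b, d, e}; □□q there: b:T, d:T, e:T. ✓
b: no successors, so ◇□□q fails. ✗
c: no successors, so ◇□□q fails. ✗
d: no successors, so ◇□□q fails. ✗
e: successors {d}; □□q there: d:T. ✓
Satisfying worlds: {a, e}.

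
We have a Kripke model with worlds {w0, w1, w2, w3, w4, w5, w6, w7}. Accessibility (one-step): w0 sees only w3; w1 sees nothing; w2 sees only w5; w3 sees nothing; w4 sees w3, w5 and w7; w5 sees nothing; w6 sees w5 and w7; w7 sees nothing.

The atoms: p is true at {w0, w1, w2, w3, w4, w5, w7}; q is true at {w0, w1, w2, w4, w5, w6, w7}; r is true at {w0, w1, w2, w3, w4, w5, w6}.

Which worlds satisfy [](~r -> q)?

w0: successors {w3}; ~r -> q there: w3:T. ✓
w1: no successors, so [](~r -> q) holds vacuously. ✓
w2: successors {w5}; ~r -> q there: w5:T. ✓
w3: no successors, so [](~r -> q) holds vacuously. ✓
w4: successors {w3, w5, w7}; ~r -> q there: w3:T, w5:T, w7:T. ✓
w5: no successors, so [](~r -> q) holds vacuously. ✓
w6: successors {w5, w7}; ~r -> q there: w5:T, w7:T. ✓
w7: no successors, so [](~r -> q) holds vacuously. ✓

{w0, w1, w2, w3, w4, w5, w6, w7}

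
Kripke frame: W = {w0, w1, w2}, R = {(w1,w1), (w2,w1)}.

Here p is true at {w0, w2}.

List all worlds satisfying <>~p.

{w1, w2}

w0: no successors, so <>~p fails. ✗
w1: successors {w1}; ~p there: w1:T. ✓
w2: successors {w1}; ~p there: w1:T. ✓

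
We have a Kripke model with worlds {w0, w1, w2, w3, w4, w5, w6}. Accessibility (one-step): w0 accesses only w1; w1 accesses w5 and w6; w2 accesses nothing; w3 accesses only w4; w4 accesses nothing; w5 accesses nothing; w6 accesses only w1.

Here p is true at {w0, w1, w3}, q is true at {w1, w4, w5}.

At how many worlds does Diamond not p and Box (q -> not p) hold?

2

w0: Diamond not p is F, Box (q -> not p) is F. ✗
w1: Diamond not p is T, Box (q -> not p) is T. ✓
w2: Diamond not p is F, Box (q -> not p) is T. ✗
w3: Diamond not p is T, Box (q -> not p) is T. ✓
w4: Diamond not p is F, Box (q -> not p) is T. ✗
w5: Diamond not p is F, Box (q -> not p) is T. ✗
w6: Diamond not p is F, Box (q -> not p) is F. ✗
Satisfying worlds: {w1, w3}.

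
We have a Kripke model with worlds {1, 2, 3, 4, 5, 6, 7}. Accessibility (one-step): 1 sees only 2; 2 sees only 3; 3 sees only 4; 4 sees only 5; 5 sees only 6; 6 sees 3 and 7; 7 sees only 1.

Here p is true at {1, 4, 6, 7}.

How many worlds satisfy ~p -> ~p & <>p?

6

1: ~p is F, ~p & <>p is F. ✓
2: ~p is T, ~p & <>p is F. ✗
3: ~p is T, ~p & <>p is T. ✓
4: ~p is F, ~p & <>p is F. ✓
5: ~p is T, ~p & <>p is T. ✓
6: ~p is F, ~p & <>p is F. ✓
7: ~p is F, ~p & <>p is F. ✓
Satisfying worlds: {1, 3, 4, 5, 6, 7}.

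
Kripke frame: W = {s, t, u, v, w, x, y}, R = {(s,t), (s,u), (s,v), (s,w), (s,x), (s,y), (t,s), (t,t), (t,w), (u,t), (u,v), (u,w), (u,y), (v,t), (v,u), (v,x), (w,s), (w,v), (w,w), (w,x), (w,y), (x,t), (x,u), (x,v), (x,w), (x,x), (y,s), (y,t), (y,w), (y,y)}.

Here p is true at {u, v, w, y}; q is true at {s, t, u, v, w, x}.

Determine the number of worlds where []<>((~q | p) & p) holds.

7

s: successors {t, u, v, w, x, y}; <>((~q | p) & p) there: t:T, u:T, v:T, w:T, x:T, y:T. ✓
t: successors {s, t, w}; <>((~q | p) & p) there: s:T, t:T, w:T. ✓
u: successors {t, v, w, y}; <>((~q | p) & p) there: t:T, v:T, w:T, y:T. ✓
v: successors {t, u, x}; <>((~q | p) & p) there: t:T, u:T, x:T. ✓
w: successors {s, v, w, x, y}; <>((~q | p) & p) there: s:T, v:T, w:T, x:T, y:T. ✓
x: successors {t, u, v, w, x}; <>((~q | p) & p) there: t:T, u:T, v:T, w:T, x:T. ✓
y: successors {s, t, w, y}; <>((~q | p) & p) there: s:T, t:T, w:T, y:T. ✓
Satisfying worlds: {s, t, u, v, w, x, y}.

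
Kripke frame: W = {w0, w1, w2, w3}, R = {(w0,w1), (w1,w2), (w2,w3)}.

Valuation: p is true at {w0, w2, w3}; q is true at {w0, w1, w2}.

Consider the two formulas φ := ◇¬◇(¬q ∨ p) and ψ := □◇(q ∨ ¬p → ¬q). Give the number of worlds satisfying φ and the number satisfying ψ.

1 and 2

For ◇¬◇(¬q ∨ p):
w0: successors {w1}; ¬◇(¬q ∨ p) there: w1:F. ✗
w1: successors {w2}; ¬◇(¬q ∨ p) there: w2:F. ✗
w2: successors {w3}; ¬◇(¬q ∨ p) there: w3:T. ✓
w3: no successors, so ◇¬◇(¬q ∨ p) fails. ✗
— 1 world.
For □◇(q ∨ ¬p → ¬q):
w0: successors {w1}; ◇(q ∨ ¬p → ¬q) there: w1:F. ✗
w1: successors {w2}; ◇(q ∨ ¬p → ¬q) there: w2:T. ✓
w2: successors {w3}; ◇(q ∨ ¬p → ¬q) there: w3:F. ✗
w3: no successors, so □◇(q ∨ ¬p → ¬q) holds vacuously. ✓
— 2 worlds.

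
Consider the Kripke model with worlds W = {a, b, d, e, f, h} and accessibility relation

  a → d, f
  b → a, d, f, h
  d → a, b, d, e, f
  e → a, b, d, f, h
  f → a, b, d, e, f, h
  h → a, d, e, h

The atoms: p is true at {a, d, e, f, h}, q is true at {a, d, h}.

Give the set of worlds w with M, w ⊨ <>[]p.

{b, d, e, f, h}

a: successors {d, f}; []p there: d:F, f:F. ✗
b: successors {a, d, f, h}; []p there: a:T, d:F, f:F, h:T. ✓
d: successors {a, b, d, e, f}; []p there: a:T, b:T, d:F, e:F, f:F. ✓
e: successors {a, b, d, f, h}; []p there: a:T, b:T, d:F, f:F, h:T. ✓
f: successors {a, b, d, e, f, h}; []p there: a:T, b:T, d:F, e:F, f:F, h:T. ✓
h: successors {a, d, e, h}; []p there: a:T, d:F, e:F, h:T. ✓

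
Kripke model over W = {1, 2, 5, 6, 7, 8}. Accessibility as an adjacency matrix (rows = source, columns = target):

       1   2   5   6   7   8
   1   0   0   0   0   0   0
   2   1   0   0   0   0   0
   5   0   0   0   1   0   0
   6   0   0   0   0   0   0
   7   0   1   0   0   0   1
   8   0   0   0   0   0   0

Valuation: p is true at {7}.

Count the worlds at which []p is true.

3

1: no successors, so []p holds vacuously. ✓
2: successors {1}; p there: 1:F. ✗
5: successors {6}; p there: 6:F. ✗
6: no successors, so []p holds vacuously. ✓
7: successors {2, 8}; p there: 2:F, 8:F. ✗
8: no successors, so []p holds vacuously. ✓
Satisfying worlds: {1, 6, 8}.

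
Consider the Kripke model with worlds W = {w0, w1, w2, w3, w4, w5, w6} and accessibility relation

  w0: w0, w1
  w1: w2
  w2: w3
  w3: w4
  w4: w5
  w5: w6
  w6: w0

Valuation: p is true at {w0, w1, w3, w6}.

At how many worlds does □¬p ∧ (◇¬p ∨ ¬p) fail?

4

w0: □¬p is F, ◇¬p ∨ ¬p is F. ✗
w1: □¬p is T, ◇¬p ∨ ¬p is T. ✓
w2: □¬p is F, ◇¬p ∨ ¬p is T. ✗
w3: □¬p is T, ◇¬p ∨ ¬p is T. ✓
w4: □¬p is T, ◇¬p ∨ ¬p is T. ✓
w5: □¬p is F, ◇¬p ∨ ¬p is T. ✗
w6: □¬p is F, ◇¬p ∨ ¬p is F. ✗
Satisfying worlds: {w1, w3, w4}.
So □¬p ∧ (◇¬p ∨ ¬p) fails at the other 4 worlds.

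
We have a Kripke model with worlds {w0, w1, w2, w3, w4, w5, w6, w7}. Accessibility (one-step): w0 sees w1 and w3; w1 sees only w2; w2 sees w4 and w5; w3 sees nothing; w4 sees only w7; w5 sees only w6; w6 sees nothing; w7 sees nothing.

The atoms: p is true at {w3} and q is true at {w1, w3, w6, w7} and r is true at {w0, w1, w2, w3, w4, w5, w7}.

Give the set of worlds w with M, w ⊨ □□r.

{w0, w1, w3, w4, w5, w6, w7}

w0: successors {w1, w3}; □r there: w1:T, w3:T. ✓
w1: successors {w2}; □r there: w2:T. ✓
w2: successors {w4, w5}; □r there: w4:T, w5:F. ✗
w3: no successors, so □□r holds vacuously. ✓
w4: successors {w7}; □r there: w7:T. ✓
w5: successors {w6}; □r there: w6:T. ✓
w6: no successors, so □□r holds vacuously. ✓
w7: no successors, so □□r holds vacuously. ✓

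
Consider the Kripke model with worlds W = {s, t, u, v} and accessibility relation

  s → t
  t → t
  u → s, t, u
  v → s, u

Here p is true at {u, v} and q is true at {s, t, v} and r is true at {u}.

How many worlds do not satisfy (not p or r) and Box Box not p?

s: not p or r is T, Box Box not p is T. ✓
t: not p or r is T, Box Box not p is T. ✓
u: not p or r is T, Box Box not p is F. ✗
v: not p or r is F, Box Box not p is F. ✗
Satisfying worlds: {s, t}.
So (not p or r) and Box Box not p fails at the other 2 worlds.

2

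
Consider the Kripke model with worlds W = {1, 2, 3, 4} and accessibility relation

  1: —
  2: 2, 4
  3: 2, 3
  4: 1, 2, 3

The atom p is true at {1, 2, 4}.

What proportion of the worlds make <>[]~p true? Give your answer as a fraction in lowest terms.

1/4

1: no successors, so <>[]~p fails. ✗
2: successors {2, 4}; []~p there: 2:F, 4:F. ✗
3: successors {2, 3}; []~p there: 2:F, 3:F. ✗
4: successors {1, 2, 3}; []~p there: 1:T, 2:F, 3:F. ✓
That's 1 of 4 worlds, so 1/4.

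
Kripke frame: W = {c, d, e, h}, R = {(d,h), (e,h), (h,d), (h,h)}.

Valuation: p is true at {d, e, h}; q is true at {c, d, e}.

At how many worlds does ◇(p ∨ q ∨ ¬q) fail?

c: no successors, so ◇(p ∨ q ∨ ¬q) fails. ✗
d: successors {h}; p ∨ q ∨ ¬q there: h:T. ✓
e: successors {h}; p ∨ q ∨ ¬q there: h:T. ✓
h: successors {d, h}; p ∨ q ∨ ¬q there: d:T, h:T. ✓
Satisfying worlds: {d, e, h}.
So ◇(p ∨ q ∨ ¬q) fails at the other 1 world.

1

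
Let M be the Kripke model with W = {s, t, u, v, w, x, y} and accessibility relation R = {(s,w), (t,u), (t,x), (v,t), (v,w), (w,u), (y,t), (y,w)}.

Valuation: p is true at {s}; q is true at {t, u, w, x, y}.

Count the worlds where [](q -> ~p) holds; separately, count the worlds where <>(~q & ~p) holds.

For [](q -> ~p):
s: successors {w}; q -> ~p there: w:T. ✓
t: successors {u, x}; q -> ~p there: u:T, x:T. ✓
u: no successors, so [](q -> ~p) holds vacuously. ✓
v: successors {t, w}; q -> ~p there: t:T, w:T. ✓
w: successors {u}; q -> ~p there: u:T. ✓
x: no successors, so [](q -> ~p) holds vacuously. ✓
y: successors {t, w}; q -> ~p there: t:T, w:T. ✓
— 7 worlds.
For <>(~q & ~p):
s: successors {w}; ~q & ~p there: w:F. ✗
t: successors {u, x}; ~q & ~p there: u:F, x:F. ✗
u: no successors, so <>(~q & ~p) fails. ✗
v: successors {t, w}; ~q & ~p there: t:F, w:F. ✗
w: successors {u}; ~q & ~p there: u:F. ✗
x: no successors, so <>(~q & ~p) fails. ✗
y: successors {t, w}; ~q & ~p there: t:F, w:F. ✗
— 0 worlds.

7 and 0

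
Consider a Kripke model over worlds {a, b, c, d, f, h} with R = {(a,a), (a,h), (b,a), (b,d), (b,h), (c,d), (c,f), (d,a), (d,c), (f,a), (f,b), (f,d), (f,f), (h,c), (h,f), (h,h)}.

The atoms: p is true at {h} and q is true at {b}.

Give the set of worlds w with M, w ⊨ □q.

a: successors {a, h}; q there: a:F, h:F. ✗
b: successors {a, d, h}; q there: a:F, d:F, h:F. ✗
c: successors {d, f}; q there: d:F, f:F. ✗
d: successors {a, c}; q there: a:F, c:F. ✗
f: successors {a, b, d, f}; q there: a:F, b:T, d:F, f:F. ✗
h: successors {c, f, h}; q there: c:F, f:F, h:F. ✗

∅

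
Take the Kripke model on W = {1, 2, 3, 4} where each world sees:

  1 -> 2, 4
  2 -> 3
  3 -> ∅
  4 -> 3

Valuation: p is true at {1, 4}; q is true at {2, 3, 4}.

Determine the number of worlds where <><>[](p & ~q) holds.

1: successors {2, 4}; <>[](p & ~q) there: 2:T, 4:T. ✓
2: successors {3}; <>[](p & ~q) there: 3:F. ✗
3: no successors, so <><>[](p & ~q) fails. ✗
4: successors {3}; <>[](p & ~q) there: 3:F. ✗
Satisfying worlds: {1}.

1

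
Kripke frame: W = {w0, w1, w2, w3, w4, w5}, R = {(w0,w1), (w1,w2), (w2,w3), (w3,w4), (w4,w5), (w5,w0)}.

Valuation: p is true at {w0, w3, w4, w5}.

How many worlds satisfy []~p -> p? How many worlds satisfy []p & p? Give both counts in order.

5 and 3

For []~p -> p:
w0: []~p is T, p is T. ✓
w1: []~p is T, p is F. ✗
w2: []~p is F, p is F. ✓
w3: []~p is F, p is T. ✓
w4: []~p is F, p is T. ✓
w5: []~p is F, p is T. ✓
— 5 worlds.
For []p & p:
w0: []p is F, p is T. ✗
w1: []p is F, p is F. ✗
w2: []p is T, p is F. ✗
w3: []p is T, p is T. ✓
w4: []p is T, p is T. ✓
w5: []p is T, p is T. ✓
— 3 worlds.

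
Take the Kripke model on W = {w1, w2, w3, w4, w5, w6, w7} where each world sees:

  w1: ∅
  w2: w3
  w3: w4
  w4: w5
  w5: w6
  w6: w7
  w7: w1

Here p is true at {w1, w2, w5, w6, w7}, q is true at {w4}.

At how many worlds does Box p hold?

5

w1: no successors, so Box p holds vacuously. ✓
w2: successors {w3}; p there: w3:F. ✗
w3: successors {w4}; p there: w4:F. ✗
w4: successors {w5}; p there: w5:T. ✓
w5: successors {w6}; p there: w6:T. ✓
w6: successors {w7}; p there: w7:T. ✓
w7: successors {w1}; p there: w1:T. ✓
Satisfying worlds: {w1, w4, w5, w6, w7}.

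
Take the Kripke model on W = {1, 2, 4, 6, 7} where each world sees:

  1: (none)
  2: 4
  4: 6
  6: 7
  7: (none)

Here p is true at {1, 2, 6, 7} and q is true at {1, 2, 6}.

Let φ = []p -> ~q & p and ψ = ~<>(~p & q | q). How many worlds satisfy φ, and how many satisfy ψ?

2 and 4

For []p -> ~q & p:
1: []p is T, ~q & p is F. ✗
2: []p is F, ~q & p is F. ✓
4: []p is T, ~q & p is F. ✗
6: []p is T, ~q & p is F. ✗
7: []p is T, ~q & p is T. ✓
— 2 worlds.
For ~<>(~p & q | q):
1: <>(~p & q | q) is F. ✓
2: <>(~p & q | q) is F. ✓
4: <>(~p & q | q) is T. ✗
6: <>(~p & q | q) is F. ✓
7: <>(~p & q | q) is F. ✓
— 4 worlds.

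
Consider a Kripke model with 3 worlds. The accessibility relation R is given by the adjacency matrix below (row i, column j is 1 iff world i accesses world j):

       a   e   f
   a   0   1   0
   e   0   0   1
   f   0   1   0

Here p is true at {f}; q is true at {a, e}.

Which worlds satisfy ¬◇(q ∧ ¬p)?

a: ◇(q ∧ ¬p) is T. ✗
e: ◇(q ∧ ¬p) is F. ✓
f: ◇(q ∧ ¬p) is T. ✗

{e}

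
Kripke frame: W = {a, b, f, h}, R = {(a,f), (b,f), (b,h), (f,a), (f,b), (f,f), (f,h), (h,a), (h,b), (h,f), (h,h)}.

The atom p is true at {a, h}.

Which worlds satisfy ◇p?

{b, f, h}

a: successors {f}; p there: f:F. ✗
b: successors {f, h}; p there: f:F, h:T. ✓
f: successors {a, b, f, h}; p there: a:T, b:F, f:F, h:T. ✓
h: successors {a, b, f, h}; p there: a:T, b:F, f:F, h:T. ✓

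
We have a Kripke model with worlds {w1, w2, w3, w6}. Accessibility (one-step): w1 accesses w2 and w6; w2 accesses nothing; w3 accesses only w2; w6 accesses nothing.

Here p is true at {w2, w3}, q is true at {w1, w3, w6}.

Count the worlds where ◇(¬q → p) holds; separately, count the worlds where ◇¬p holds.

For ◇(¬q → p):
w1: successors {w2, w6}; ¬q → p there: w2:T, w6:T. ✓
w2: no successors, so ◇(¬q → p) fails. ✗
w3: successors {w2}; ¬q → p there: w2:T. ✓
w6: no successors, so ◇(¬q → p) fails. ✗
— 2 worlds.
For ◇¬p:
w1: successors {w2, w6}; ¬p there: w2:F, w6:T. ✓
w2: no successors, so ◇¬p fails. ✗
w3: successors {w2}; ¬p there: w2:F. ✗
w6: no successors, so ◇¬p fails. ✗
— 1 world.

2 and 1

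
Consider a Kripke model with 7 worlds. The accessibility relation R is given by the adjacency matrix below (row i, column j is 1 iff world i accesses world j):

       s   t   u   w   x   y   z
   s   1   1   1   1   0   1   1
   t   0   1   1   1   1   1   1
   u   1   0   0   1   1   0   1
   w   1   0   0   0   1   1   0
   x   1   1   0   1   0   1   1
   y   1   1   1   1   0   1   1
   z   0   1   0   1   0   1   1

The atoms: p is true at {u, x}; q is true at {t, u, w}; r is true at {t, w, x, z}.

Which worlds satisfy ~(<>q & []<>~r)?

{w}

s: <>q & []<>~r is T. ✗
t: <>q & []<>~r is T. ✗
u: <>q & []<>~r is T. ✗
w: <>q & []<>~r is F. ✓
x: <>q & []<>~r is T. ✗
y: <>q & []<>~r is T. ✗
z: <>q & []<>~r is T. ✗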